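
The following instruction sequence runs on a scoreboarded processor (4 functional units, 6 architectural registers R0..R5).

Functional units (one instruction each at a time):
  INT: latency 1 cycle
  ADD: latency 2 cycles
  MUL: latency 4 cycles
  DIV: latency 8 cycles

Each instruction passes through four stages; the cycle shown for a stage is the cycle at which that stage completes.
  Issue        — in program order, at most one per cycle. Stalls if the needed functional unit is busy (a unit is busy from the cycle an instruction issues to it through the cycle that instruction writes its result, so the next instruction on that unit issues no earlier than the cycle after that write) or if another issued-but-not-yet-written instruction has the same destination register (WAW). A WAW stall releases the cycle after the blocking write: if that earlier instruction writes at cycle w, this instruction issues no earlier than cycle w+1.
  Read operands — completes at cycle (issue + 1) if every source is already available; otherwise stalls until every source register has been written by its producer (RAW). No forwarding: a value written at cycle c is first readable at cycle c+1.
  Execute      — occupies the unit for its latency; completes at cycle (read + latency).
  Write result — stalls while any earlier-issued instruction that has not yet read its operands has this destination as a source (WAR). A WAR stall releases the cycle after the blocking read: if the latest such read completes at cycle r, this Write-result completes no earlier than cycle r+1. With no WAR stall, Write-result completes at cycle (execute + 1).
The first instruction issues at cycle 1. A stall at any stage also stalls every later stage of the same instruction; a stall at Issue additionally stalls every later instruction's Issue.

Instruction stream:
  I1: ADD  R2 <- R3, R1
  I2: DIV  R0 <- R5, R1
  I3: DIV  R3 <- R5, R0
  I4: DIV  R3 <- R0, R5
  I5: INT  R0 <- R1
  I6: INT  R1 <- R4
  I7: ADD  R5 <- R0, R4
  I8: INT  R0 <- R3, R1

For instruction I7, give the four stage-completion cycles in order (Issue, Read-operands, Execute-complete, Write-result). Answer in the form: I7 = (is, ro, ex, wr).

1) issue 1, read 2, done 4, write 5
2) issue 2, read 3, done 11, write 12
3) issue 13, read 14, done 22, write 23  <struct: DIV busy until I2 writes@12>
4) issue 24, read 25, done 33, write 34  <struct: DIV busy until I3 writes@23>
5) issue 25, read 26, done 27, write 28
6) issue 29, read 30, done 31, write 32  <struct: INT busy until I5 writes@28>
7) issue 30, read 31, done 33, write 34
8) issue 33, read 35, done 36, write 37  <struct: INT busy until I6 writes@32 / RAW R3: wait I4 write@34>

I7 = (30, 31, 33, 34)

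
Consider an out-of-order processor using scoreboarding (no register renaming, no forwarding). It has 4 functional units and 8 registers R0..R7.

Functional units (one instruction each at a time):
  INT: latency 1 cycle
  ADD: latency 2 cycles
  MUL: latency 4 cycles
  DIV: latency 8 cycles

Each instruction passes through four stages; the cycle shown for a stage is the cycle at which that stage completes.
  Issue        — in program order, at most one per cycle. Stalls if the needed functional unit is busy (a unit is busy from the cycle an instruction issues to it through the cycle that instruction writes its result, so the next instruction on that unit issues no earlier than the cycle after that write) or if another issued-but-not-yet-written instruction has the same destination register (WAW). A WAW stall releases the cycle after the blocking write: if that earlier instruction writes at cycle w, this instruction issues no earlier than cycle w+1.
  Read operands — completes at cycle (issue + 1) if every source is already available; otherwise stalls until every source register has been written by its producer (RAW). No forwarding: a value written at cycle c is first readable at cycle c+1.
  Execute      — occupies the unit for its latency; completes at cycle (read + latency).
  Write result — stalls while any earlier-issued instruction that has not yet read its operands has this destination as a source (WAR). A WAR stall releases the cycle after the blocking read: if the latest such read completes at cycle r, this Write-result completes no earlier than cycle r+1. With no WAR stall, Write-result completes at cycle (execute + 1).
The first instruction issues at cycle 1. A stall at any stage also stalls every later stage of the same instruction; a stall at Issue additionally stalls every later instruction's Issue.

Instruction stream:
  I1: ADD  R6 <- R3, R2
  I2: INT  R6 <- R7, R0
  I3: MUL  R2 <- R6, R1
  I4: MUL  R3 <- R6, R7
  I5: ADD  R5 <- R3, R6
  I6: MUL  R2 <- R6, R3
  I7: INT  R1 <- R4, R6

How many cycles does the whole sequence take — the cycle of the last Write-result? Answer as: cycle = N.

cycle = 29

t=1  I1 dispatched to ADD
t=2  I1 operands ready
t=4  I1 complete
t=5  R6←I1
t=6  I2 dispatched to INT
t=7  I2 operands ready, I3 dispatched to MUL
t=8  I2 complete
t=9  R6←I2
t=10  I3 operands ready
t=14  I3 complete
t=15  R2←I3
t=16  I4 dispatched to MUL
t=17  I4 operands ready, I5 dispatched to ADD
t=21  I4 complete
t=22  R3←I4
t=23  I5 operands ready, I6 dispatched to MUL
t=24  I6 operands ready, I7 dispatched to INT
t=25  I5 complete, I7 operands ready
t=26  R5←I5, I7 complete
t=27  R1←I7
t=28  I6 complete
t=29  R2←I6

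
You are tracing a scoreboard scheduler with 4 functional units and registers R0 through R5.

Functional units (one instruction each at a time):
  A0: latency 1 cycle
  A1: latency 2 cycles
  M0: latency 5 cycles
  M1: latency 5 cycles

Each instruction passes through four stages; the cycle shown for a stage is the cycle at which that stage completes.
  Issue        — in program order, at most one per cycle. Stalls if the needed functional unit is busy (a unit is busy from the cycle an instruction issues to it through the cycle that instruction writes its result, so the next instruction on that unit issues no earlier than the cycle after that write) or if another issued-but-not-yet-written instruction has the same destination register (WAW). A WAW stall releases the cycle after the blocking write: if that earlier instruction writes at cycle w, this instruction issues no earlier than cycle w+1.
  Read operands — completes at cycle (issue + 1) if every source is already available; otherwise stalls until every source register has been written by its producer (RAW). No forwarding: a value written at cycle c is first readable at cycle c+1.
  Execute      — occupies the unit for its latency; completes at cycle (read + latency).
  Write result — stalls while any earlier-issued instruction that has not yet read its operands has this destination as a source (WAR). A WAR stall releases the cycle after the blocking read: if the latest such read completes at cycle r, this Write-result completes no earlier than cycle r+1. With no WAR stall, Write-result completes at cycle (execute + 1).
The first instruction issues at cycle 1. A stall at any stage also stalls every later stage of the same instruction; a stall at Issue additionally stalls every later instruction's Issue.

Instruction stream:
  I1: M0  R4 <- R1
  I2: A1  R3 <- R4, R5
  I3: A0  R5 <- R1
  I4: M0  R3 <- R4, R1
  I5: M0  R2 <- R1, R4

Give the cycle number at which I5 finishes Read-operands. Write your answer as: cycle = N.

1) issue 1, read 2, done 7, write 8
2) issue 2, read 9, done 11, write 12  <RAW R4: wait I1 write@8>
3) issue 3, read 4, done 5, write 10  <WAR R5: wait I2 read@9>
4) issue 13, read 14, done 19, write 20  <WAW R3: wait I2 write@12>
5) issue 21, read 22, done 27, write 28  <struct: M0 busy until I4 writes@20>

cycle = 22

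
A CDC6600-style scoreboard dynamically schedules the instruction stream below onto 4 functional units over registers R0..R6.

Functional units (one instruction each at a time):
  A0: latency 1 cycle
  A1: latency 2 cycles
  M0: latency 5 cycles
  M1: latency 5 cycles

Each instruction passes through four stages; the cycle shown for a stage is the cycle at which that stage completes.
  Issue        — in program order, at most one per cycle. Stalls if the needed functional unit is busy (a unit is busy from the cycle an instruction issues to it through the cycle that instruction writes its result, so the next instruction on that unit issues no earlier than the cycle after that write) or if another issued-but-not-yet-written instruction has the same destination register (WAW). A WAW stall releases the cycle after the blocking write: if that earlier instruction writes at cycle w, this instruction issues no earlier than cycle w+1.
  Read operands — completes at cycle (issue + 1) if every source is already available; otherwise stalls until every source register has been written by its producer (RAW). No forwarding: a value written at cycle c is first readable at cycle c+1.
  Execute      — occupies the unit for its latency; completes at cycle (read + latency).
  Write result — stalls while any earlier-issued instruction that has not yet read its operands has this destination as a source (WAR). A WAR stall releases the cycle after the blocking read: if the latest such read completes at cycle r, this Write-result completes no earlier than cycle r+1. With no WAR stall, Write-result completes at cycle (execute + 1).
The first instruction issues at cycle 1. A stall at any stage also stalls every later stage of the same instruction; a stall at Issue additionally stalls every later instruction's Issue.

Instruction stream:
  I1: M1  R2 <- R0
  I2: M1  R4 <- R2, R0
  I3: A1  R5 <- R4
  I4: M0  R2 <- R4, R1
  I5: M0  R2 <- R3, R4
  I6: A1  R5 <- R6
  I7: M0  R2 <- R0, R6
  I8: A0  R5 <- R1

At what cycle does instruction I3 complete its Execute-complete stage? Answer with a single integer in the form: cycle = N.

cycle = 19

cycle 1: issue I1 (M1)
cycle 2: I1 read-ops
cycle 7: I1 finished on M1
cycle 8: I1→R2
cycle 9: issue I2 (M1)
cycle 10: I2 read-ops; issue I3 (A1)
cycle 11: issue I4 (M0)
cycle 15: I2 finished on M1
cycle 16: I2→R4
cycle 17: I3 read-ops; I4 read-ops
cycle 19: I3 finished on A1
cycle 20: I3→R5
cycle 22: I4 finished on M0
cycle 23: I4→R2
cycle 24: issue I5 (M0)
cycle 25: I5 read-ops; issue I6 (A1)
cycle 26: I6 read-ops
cycle 28: I6 finished on A1
cycle 29: I6→R5
cycle 30: I5 finished on M0
cycle 31: I5→R2
cycle 32: issue I7 (M0)
cycle 33: I7 read-ops; issue I8 (A0)
cycle 34: I8 read-ops
cycle 35: I8 finished on A0
cycle 36: I8→R5
cycle 38: I7 finished on M0
cycle 39: I7→R2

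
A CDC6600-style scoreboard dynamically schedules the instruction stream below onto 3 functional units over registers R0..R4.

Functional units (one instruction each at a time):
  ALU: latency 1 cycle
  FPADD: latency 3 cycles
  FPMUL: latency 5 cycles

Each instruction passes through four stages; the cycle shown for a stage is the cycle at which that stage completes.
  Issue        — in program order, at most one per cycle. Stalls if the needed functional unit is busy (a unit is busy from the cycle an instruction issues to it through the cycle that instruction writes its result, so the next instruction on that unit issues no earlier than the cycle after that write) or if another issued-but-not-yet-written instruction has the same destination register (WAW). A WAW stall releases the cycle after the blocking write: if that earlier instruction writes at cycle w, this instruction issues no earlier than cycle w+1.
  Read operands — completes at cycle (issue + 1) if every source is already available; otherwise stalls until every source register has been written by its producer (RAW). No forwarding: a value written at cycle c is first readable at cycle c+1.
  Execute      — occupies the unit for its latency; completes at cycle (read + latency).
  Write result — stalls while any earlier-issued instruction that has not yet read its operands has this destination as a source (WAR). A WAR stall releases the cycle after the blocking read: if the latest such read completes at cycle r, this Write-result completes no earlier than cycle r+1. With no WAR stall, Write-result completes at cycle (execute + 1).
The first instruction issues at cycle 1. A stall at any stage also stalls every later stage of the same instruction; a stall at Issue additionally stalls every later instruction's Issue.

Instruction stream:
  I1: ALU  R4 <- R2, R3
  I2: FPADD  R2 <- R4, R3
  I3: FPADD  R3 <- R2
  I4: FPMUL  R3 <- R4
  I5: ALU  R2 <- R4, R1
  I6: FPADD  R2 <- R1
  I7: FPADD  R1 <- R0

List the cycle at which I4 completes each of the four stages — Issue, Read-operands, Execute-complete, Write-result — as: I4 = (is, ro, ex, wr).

c1: I1→ALU
c2: I1 RO; I2→FPADD
c3: I1 EX
c4: I1 WR R4
c5: I2 RO
c8: I2 EX
c9: I2 WR R2
c10: I3→FPADD
c11: I3 RO
c14: I3 EX
c15: I3 WR R3
c16: I4→FPMUL
c17: I4 RO; I5→ALU
c18: I5 RO
c19: I5 EX
c20: I5 WR R2
c21: I6→FPADD
c22: I4 EX; I6 RO
c23: I4 WR R3
c25: I6 EX
c26: I6 WR R2
c27: I7→FPADD
c28: I7 RO
c31: I7 EX
c32: I7 WR R1

I4 = (16, 17, 22, 23)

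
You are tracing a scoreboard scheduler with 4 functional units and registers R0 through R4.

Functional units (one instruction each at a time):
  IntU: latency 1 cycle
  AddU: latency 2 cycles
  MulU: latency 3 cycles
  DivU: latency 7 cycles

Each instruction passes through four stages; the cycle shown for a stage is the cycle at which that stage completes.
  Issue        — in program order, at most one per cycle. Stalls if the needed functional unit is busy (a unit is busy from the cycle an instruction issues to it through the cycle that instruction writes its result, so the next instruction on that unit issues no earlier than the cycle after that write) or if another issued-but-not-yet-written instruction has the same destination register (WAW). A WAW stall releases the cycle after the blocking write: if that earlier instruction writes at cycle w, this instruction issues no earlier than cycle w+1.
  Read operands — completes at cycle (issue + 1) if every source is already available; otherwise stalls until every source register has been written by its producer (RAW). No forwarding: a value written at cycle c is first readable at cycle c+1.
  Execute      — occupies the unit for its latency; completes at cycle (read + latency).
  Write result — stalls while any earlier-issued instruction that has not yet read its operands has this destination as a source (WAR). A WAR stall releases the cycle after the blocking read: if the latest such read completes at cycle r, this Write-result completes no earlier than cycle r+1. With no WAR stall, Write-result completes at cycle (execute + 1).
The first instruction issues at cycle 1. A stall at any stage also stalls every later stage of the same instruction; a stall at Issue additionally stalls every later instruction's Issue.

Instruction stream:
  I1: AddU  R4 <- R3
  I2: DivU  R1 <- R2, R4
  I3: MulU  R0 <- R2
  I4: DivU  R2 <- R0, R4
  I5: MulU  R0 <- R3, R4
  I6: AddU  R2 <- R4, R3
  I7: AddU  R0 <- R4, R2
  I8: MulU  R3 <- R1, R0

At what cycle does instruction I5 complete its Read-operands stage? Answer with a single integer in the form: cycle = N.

cycle = 17

c1: I1→AddU
c2: I1 RO · I2→DivU
c3: I3→MulU
c4: I1 EX · I3 RO
c5: I1 WR R4
c6: I2 RO
c7: I3 EX
c8: I3 WR R0
c13: I2 EX
c14: I2 WR R1
c15: I4→DivU
c16: I4 RO · I5→MulU
c17: I5 RO
c20: I5 EX
c21: I5 WR R0
c23: I4 EX
c24: I4 WR R2
c25: I6→AddU
c26: I6 RO
c28: I6 EX
c29: I6 WR R2
c30: I7→AddU
c31: I7 RO · I8→MulU
c33: I7 EX
c34: I7 WR R0
c35: I8 RO
c38: I8 EX
c39: I8 WR R3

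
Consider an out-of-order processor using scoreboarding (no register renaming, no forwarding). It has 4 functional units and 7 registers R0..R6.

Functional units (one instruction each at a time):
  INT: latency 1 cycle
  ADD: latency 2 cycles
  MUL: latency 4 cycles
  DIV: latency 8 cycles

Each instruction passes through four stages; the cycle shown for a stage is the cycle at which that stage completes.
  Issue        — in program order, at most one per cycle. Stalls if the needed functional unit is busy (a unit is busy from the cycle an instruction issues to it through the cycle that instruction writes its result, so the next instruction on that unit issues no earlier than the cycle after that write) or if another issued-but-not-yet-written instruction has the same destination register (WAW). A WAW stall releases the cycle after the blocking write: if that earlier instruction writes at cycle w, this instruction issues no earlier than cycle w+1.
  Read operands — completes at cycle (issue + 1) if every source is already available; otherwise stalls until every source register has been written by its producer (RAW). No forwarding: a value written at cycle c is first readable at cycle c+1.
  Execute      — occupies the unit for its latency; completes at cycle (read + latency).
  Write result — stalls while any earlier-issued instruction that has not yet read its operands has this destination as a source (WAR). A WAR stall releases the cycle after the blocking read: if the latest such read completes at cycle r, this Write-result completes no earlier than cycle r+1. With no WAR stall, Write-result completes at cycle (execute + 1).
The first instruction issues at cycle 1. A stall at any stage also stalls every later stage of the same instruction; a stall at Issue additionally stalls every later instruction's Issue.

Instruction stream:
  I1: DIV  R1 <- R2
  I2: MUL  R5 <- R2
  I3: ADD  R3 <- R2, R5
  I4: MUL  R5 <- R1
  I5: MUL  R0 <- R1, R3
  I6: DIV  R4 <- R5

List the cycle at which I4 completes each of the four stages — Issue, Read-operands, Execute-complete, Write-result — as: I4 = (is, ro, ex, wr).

I4 = (9, 12, 16, 17)

c1: I1→DIV
c2: I1 RO, I2→MUL
c3: I2 RO, I3→ADD
c7: I2 EX
c8: I2 WR R5
c9: I3 RO, I4→MUL
c10: I1 EX
c11: I1 WR R1, I3 EX
c12: I3 WR R3, I4 RO
c16: I4 EX
c17: I4 WR R5
c18: I5→MUL
c19: I5 RO, I6→DIV
c20: I6 RO
c23: I5 EX
c24: I5 WR R0
c28: I6 EX
c29: I6 WR R4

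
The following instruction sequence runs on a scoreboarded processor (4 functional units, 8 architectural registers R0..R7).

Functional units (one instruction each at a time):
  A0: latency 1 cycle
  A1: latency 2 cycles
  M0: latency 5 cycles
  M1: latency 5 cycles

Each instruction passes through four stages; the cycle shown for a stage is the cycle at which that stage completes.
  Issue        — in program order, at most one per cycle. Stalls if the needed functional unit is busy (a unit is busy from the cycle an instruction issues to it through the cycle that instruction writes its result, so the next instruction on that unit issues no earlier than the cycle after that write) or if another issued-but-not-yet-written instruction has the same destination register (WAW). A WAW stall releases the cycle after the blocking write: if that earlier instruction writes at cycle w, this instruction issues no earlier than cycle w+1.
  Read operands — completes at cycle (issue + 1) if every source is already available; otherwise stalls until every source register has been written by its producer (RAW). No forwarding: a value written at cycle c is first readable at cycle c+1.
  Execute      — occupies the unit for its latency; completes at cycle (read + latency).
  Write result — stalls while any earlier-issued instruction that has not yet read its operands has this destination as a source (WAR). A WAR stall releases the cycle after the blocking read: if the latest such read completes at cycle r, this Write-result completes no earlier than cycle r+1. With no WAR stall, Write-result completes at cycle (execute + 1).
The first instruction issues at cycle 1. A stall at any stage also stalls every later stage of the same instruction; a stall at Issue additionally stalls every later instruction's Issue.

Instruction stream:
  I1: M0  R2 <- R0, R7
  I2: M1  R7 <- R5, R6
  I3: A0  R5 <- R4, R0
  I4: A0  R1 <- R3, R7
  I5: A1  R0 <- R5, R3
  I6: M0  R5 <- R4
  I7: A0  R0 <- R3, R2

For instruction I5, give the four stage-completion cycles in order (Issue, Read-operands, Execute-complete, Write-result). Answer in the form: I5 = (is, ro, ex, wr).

I1 -> (1, 2, 7, 8)
I2 -> (2, 3, 8, 9)
I3 -> (3, 4, 5, 6)
I4 -> (7, 10, 11, 12)  // struct: A0 busy until I3 writes@6, RAW R7: wait I2 write@9
I5 -> (8, 9, 11, 12)
I6 -> (9, 10, 15, 16)
I7 -> (13, 14, 15, 16)  // WAW R0: wait I5 write@12

I5 = (8, 9, 11, 12)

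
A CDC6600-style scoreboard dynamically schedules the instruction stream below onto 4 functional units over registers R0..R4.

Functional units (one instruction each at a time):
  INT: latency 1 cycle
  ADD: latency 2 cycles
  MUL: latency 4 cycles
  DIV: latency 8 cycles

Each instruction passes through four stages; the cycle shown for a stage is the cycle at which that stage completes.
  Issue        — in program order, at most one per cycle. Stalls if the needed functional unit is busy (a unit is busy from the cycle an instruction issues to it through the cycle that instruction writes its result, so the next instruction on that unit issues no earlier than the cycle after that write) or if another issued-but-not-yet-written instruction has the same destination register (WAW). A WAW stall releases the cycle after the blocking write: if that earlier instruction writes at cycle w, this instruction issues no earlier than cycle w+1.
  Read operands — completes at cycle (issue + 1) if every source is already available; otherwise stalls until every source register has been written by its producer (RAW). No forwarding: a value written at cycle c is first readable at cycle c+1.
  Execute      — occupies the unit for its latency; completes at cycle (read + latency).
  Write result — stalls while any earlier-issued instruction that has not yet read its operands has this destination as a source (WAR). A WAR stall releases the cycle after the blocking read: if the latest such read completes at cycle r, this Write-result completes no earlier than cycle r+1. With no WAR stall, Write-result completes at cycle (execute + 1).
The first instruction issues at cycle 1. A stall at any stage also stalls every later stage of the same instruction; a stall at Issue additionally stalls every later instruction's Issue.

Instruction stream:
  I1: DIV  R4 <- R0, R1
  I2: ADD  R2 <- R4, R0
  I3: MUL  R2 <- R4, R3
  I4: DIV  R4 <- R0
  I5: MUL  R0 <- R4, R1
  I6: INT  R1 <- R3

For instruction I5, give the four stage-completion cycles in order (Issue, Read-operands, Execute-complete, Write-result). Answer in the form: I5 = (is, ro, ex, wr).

cycle 1: I1 dispatched to DIV
cycle 2: I1 operands ready; I2 dispatched to ADD
cycle 10: I1 complete
cycle 11: R4←I1
cycle 12: I2 operands ready
cycle 14: I2 complete
cycle 15: R2←I2
cycle 16: I3 dispatched to MUL
cycle 17: I3 operands ready; I4 dispatched to DIV
cycle 18: I4 operands ready
cycle 21: I3 complete
cycle 22: R2←I3
cycle 23: I5 dispatched to MUL
cycle 24: I6 dispatched to INT
cycle 25: I6 operands ready
cycle 26: I4 complete; I6 complete
cycle 27: R4←I4
cycle 28: I5 operands ready
cycle 29: R1←I6
cycle 32: I5 complete
cycle 33: R0←I5

I5 = (23, 28, 32, 33)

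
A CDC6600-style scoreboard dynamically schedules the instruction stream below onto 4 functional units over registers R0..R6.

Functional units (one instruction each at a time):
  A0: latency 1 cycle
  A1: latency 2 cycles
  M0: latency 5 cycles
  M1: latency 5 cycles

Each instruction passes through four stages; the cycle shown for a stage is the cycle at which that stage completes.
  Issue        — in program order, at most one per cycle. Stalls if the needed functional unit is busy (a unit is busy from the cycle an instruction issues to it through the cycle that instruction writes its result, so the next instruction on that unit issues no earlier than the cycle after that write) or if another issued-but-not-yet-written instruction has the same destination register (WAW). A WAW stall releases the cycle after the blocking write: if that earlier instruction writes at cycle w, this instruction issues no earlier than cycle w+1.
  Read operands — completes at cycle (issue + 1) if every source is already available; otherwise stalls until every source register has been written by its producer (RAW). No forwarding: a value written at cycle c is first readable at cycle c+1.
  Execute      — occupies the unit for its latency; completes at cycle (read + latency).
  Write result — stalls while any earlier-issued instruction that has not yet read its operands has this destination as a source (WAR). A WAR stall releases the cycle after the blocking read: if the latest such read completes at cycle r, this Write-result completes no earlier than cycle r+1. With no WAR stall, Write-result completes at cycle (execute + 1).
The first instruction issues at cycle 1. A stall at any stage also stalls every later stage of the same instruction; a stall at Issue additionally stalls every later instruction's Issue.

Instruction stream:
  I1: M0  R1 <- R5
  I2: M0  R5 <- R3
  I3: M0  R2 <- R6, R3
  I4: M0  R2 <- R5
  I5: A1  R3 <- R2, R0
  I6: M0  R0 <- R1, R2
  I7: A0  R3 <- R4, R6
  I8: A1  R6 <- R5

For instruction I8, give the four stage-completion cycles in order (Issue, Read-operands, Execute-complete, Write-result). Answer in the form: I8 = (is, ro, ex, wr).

I1: IS=1 RO=2 EX=7 WR=8
I2: IS=9 RO=10 EX=15 WR=16  [struct: M0 busy until I1 writes@8]
I3: IS=17 RO=18 EX=23 WR=24  [struct: M0 busy until I2 writes@16]
I4: IS=25 RO=26 EX=31 WR=32  [struct: M0 busy until I3 writes@24]
I5: IS=26 RO=33 EX=35 WR=36  [RAW R2: wait I4 write@32]
I6: IS=33 RO=34 EX=39 WR=40  [struct: M0 busy until I4 writes@32]
I7: IS=37 RO=38 EX=39 WR=40  [WAW R3: wait I5 write@36]
I8: IS=38 RO=39 EX=41 WR=42

I8 = (38, 39, 41, 42)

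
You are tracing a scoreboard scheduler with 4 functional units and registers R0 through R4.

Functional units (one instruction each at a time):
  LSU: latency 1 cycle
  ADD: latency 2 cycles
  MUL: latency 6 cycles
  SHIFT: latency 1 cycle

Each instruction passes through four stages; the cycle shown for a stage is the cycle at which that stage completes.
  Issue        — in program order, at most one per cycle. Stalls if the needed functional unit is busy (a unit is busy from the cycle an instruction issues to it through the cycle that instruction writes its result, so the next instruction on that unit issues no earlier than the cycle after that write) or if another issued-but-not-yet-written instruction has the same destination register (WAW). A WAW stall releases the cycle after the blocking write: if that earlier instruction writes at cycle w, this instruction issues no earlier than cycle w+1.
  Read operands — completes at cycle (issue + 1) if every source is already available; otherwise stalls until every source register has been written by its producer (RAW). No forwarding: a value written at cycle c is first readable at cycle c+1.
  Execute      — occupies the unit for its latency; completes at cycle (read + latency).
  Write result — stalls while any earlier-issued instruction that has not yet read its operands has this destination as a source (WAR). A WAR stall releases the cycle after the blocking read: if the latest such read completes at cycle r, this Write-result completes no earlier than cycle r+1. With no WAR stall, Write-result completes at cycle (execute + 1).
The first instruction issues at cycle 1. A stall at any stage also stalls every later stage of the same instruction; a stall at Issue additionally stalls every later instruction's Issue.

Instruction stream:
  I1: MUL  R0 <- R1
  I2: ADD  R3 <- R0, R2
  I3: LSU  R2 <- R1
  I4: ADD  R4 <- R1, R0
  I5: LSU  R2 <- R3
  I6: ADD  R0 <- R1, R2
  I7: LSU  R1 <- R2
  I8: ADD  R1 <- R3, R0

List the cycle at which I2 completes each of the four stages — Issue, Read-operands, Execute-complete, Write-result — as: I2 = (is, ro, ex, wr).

I2 = (2, 10, 12, 13)

c1: I1→MUL
c2: I1 RO; I2→ADD
c3: I3→LSU
c4: I3 RO
c5: I3 EX
c8: I1 EX
c9: I1 WR R0
c10: I2 RO
c11: I3 WR R2
c12: I2 EX
c13: I2 WR R3
c14: I4→ADD
c15: I4 RO; I5→LSU
c16: I5 RO
c17: I4 EX; I5 EX
c18: I4 WR R4; I5 WR R2
c19: I6→ADD
c20: I6 RO; I7→LSU
c21: I7 RO
c22: I6 EX; I7 EX
c23: I6 WR R0; I7 WR R1
c24: I8→ADD
c25: I8 RO
c27: I8 EX
c28: I8 WR R1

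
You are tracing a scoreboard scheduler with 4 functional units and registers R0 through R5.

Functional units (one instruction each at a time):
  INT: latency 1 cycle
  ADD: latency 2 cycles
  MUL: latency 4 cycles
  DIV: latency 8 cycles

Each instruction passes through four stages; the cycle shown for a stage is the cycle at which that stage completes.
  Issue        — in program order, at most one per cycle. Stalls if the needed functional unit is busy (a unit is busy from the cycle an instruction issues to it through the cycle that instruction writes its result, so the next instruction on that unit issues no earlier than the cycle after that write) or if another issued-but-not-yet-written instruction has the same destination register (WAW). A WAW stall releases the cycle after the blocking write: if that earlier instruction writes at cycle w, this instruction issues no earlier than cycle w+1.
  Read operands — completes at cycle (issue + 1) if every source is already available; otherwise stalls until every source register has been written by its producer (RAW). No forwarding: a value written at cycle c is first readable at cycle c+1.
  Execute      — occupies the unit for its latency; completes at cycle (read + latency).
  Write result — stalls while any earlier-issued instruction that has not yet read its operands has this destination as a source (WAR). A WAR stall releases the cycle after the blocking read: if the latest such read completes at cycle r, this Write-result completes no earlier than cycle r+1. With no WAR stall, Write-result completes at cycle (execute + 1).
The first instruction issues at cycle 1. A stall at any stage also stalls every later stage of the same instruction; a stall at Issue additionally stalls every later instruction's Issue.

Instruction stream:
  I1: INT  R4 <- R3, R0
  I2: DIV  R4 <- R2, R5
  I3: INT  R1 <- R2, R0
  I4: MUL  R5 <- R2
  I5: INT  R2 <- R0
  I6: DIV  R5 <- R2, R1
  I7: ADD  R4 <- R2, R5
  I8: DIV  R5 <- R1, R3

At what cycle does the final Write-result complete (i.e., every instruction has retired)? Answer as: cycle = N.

cycle = 37

cycle 1: I1→INT
cycle 2: I1 RO
cycle 3: I1 EX
cycle 4: I1 WR R4
cycle 5: I2→DIV
cycle 6: I2 RO · I3→INT
cycle 7: I3 RO · I4→MUL
cycle 8: I3 EX · I4 RO
cycle 9: I3 WR R1
cycle 10: I5→INT
cycle 11: I5 RO
cycle 12: I4 EX · I5 EX
cycle 13: I4 WR R5 · I5 WR R2
cycle 14: I2 EX
cycle 15: I2 WR R4
cycle 16: I6→DIV
cycle 17: I6 RO · I7→ADD
cycle 25: I6 EX
cycle 26: I6 WR R5
cycle 27: I7 RO · I8→DIV
cycle 28: I8 RO
cycle 29: I7 EX
cycle 30: I7 WR R4
cycle 36: I8 EX
cycle 37: I8 WR R5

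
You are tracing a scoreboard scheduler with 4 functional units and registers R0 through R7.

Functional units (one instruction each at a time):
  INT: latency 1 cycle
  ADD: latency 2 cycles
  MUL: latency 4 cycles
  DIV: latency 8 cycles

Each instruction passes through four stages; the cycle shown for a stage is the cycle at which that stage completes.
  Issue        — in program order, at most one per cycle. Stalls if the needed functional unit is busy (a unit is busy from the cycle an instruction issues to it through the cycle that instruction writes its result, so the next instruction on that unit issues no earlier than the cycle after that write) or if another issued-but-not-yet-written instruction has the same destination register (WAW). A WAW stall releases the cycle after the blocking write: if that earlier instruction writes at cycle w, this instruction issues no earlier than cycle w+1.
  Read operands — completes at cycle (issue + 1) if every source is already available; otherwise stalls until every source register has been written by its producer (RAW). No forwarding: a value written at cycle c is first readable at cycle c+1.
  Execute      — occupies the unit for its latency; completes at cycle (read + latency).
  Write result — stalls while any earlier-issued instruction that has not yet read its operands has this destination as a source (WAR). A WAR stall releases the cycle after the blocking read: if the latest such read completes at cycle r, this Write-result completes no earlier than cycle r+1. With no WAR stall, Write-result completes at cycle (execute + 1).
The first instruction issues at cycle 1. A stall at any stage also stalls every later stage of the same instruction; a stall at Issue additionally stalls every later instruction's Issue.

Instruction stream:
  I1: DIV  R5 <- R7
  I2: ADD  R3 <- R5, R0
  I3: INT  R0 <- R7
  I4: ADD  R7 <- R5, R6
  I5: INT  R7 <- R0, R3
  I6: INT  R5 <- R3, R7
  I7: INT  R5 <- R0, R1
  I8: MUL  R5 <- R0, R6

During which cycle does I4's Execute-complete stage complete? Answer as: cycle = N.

cycle = 19

1) issue 1, read 2, done 10, write 11
2) issue 2, read 12, done 14, write 15  <RAW R5: wait I1 write@11>
3) issue 3, read 4, done 5, write 13  <WAR R0: wait I2 read@12>
4) issue 16, read 17, done 19, write 20  <struct: ADD busy until I2 writes@15>
5) issue 21, read 22, done 23, write 24  <WAW R7: wait I4 write@20>
6) issue 25, read 26, done 27, write 28  <struct: INT busy until I5 writes@24>
7) issue 29, read 30, done 31, write 32  <struct: INT busy until I6 writes@28>
8) issue 33, read 34, done 38, write 39  <WAW R5: wait I7 write@32>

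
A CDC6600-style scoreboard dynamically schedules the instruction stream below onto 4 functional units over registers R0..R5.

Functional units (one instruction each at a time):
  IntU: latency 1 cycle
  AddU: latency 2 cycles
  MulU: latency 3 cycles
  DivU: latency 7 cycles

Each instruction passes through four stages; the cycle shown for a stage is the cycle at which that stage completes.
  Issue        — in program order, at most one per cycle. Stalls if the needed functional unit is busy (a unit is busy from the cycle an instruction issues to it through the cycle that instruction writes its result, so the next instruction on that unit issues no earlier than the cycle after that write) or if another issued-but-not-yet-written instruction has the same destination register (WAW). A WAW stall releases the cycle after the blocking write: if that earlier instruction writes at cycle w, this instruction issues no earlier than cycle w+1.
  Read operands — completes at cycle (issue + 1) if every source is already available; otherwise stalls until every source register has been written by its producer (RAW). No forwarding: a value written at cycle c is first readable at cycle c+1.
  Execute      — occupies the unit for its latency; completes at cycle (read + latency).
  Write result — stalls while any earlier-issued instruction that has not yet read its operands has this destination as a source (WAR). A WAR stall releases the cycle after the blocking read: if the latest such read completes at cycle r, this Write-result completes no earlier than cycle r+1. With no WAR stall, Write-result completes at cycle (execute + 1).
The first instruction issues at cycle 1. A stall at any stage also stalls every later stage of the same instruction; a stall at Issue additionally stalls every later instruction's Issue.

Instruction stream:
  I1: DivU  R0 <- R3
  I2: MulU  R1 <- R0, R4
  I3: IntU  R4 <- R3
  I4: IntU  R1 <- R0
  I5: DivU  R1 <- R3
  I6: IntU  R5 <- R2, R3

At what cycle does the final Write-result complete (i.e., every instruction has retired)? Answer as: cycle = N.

cycle = 29

t=1  I1 dispatched to DivU
t=2  I1 operands ready | I2 dispatched to MulU
t=3  I3 dispatched to IntU
t=4  I3 operands ready
t=5  I3 complete
t=9  I1 complete
t=10  R0←I1
t=11  I2 operands ready
t=12  R4←I3
t=14  I2 complete
t=15  R1←I2
t=16  I4 dispatched to IntU
t=17  I4 operands ready
t=18  I4 complete
t=19  R1←I4
t=20  I5 dispatched to DivU
t=21  I5 operands ready | I6 dispatched to IntU
t=22  I6 operands ready
t=23  I6 complete
t=24  R5←I6
t=28  I5 complete
t=29  R1←I5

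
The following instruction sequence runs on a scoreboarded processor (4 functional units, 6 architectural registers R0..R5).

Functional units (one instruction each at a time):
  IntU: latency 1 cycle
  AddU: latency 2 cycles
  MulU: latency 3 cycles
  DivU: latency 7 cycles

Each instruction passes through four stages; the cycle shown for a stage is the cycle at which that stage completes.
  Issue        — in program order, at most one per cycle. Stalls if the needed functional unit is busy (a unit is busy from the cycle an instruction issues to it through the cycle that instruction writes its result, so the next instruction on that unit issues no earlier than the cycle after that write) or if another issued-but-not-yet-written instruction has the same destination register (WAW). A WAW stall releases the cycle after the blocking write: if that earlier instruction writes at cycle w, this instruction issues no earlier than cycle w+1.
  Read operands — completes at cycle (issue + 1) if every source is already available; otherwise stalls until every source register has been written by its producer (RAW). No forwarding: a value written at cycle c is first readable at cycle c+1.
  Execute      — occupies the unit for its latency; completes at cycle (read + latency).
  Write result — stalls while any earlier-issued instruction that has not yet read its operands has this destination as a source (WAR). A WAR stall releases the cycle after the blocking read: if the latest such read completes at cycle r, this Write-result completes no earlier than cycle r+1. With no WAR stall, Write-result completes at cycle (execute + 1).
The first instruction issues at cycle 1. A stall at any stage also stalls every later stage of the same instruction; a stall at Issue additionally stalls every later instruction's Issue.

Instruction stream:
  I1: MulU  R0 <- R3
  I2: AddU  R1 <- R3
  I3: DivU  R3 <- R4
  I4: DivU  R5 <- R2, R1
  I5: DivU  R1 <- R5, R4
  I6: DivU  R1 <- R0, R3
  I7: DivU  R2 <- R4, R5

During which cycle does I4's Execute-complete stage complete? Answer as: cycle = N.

cycle = 21

c1: I1→MulU
c2: I1 RO · I2→AddU
c3: I2 RO · I3→DivU
c4: I3 RO
c5: I1 EX · I2 EX
c6: I1 WR R0 · I2 WR R1
c11: I3 EX
c12: I3 WR R3
c13: I4→DivU
c14: I4 RO
c21: I4 EX
c22: I4 WR R5
c23: I5→DivU
c24: I5 RO
c31: I5 EX
c32: I5 WR R1
c33: I6→DivU
c34: I6 RO
c41: I6 EX
c42: I6 WR R1
c43: I7→DivU
c44: I7 RO
c51: I7 EX
c52: I7 WR R2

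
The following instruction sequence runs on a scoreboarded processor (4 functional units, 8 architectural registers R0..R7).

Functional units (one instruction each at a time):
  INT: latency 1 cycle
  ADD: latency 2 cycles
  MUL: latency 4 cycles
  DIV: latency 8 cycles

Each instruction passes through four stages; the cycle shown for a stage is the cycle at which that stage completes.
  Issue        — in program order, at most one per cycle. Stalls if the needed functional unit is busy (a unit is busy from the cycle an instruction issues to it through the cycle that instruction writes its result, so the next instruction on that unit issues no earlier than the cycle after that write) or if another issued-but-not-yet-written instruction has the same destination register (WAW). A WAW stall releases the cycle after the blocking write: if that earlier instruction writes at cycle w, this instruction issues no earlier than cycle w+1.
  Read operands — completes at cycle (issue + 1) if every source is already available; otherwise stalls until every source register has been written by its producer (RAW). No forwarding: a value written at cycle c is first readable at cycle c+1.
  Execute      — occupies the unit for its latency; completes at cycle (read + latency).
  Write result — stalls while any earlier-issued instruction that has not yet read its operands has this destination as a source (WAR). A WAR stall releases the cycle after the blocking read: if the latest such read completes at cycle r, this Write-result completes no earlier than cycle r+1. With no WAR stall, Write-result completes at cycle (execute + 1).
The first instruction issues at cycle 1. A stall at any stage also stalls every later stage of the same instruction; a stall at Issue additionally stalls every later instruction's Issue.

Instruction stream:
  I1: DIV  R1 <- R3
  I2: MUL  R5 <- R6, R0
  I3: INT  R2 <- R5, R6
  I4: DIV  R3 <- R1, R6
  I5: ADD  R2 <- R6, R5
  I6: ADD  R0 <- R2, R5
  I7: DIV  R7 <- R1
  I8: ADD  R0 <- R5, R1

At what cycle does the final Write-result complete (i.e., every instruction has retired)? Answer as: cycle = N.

cycle = 33

I1: IS=1 RO=2 EX=10 WR=11
I2: IS=2 RO=3 EX=7 WR=8
I3: IS=3 RO=9 EX=10 WR=11  [RAW R5: wait I2 write@8]
I4: IS=12 RO=13 EX=21 WR=22  [struct: DIV busy until I1 writes@11]
I5: IS=13 RO=14 EX=16 WR=17
I6: IS=18 RO=19 EX=21 WR=22  [struct: ADD busy until I5 writes@17]
I7: IS=23 RO=24 EX=32 WR=33  [struct: DIV busy until I4 writes@22]
I8: IS=24 RO=25 EX=27 WR=28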